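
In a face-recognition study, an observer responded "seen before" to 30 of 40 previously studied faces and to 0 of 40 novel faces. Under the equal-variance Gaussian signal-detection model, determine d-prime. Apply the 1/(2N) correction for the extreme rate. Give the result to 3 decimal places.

d-prime = 2.916

The false-alarm rate is 0/40 = 0, so apply the 1/(2N) correction: FA → 1/(2·40) = 0.01250.
z(H) = z(0.75000) = 0.6745
z(FA) = z(0.01250) = -2.2414
d' = 0.6745 − (-2.2414) = 2.9159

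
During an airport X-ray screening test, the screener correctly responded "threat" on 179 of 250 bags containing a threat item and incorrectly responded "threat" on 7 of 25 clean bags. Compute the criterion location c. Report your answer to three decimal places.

H = 179/250 = 0.7160
FA = 7/25 = 0.2800
z(0.7160) = 0.5710, z(0.2800) = -0.5828
c = −½·[z(H) + z(FA)] = −0.5 × (0.5710 + (-0.5828)) = 0.0059
c > 0: the screener has a conservative response bias.

c = 0.006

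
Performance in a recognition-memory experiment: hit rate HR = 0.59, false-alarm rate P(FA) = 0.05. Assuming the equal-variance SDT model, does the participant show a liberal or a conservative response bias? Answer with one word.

conservative

z(H) = 0.228, z(FA) = -1.645
c = −½·(z(H) + z(FA)) = 0.7085
c > 0 → conservative criterion (biased toward responding “no”).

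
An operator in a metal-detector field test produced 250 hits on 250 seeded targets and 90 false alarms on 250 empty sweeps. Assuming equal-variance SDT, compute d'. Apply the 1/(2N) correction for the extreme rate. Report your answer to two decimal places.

The hit rate is 250/250 = 1, so apply the 1/(2N) correction: H → 1 − 1/(2·250) = 0.99800.
z(H) = z(0.99800) = 2.878
z(FA) = z(0.36000) = -0.358
d' = 2.878 − (-0.358) = 3.236

d' = 3.24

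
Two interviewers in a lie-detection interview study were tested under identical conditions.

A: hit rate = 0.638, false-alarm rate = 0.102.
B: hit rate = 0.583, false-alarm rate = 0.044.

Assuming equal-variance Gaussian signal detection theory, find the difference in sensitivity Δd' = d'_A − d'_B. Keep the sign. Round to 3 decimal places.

Δd' = -0.292

A: z(0.638) = 0.3531, z(0.102) = -1.2702, d' = 1.6233
B: z(0.583) = 0.2096, z(0.044) = -1.7060, d' = 1.9156
Δd' = d'_A − d'_B = 1.6233 − 1.9156 = -0.2923
B has the higher sensitivity.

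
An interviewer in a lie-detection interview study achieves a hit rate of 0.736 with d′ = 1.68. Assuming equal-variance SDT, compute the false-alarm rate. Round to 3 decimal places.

false-alarm rate = 0.147

z(hit rate) = z(0.736) = 0.6311
z(FA) = z(H) − d' = 0.6311 − 1.68 = -1.0489
false-alarm rate = Φ(-1.0489) = 0.1471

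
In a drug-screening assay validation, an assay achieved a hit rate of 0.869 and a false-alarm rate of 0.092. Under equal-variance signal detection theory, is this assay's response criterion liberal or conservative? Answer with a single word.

z(H) = 1.122, z(FA) = -1.329
c = −½·(z(H) + z(FA)) = 0.1035
c > 0 → conservative criterion (biased toward responding “no”).

conservative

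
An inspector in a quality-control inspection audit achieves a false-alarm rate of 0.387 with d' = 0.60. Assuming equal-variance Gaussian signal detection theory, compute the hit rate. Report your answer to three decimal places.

z(false-alarm rate) = z(0.387) = -0.2871
z(H) = z(FA) + d' = -0.2871 + 0.60 = 0.3129
hit rate = Φ(0.3129) = 0.6228

hit rate = 0.623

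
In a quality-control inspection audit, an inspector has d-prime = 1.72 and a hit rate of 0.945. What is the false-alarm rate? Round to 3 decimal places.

z(hit rate) = z(0.945) = 1.5982
z(FA) = z(H) − d' = 1.5982 − 1.72 = -0.1218
false-alarm rate = Φ(-0.1218) = 0.4515

false-alarm rate = 0.452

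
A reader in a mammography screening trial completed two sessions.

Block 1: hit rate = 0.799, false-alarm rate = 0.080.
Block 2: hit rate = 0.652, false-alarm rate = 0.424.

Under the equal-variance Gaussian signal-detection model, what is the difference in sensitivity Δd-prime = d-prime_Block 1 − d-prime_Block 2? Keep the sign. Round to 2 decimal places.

Δd-prime = 1.66

Block 1: z(0.799) = 0.838, z(0.080) = -1.405, d' = 2.243
Block 2: z(0.652) = 0.391, z(0.424) = -0.192, d' = 0.583
Δd' = d'_Block 1 − d'_Block 2 = 2.243 − 0.583 = 1.660
Block 1 has the higher sensitivity.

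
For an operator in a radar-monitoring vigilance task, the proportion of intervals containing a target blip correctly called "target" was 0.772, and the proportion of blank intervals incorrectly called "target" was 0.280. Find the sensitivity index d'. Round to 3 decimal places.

d' = 1.328

z(0.772) = 0.7454, z(0.280) = -0.5828
d' = z(H) − z(FA) = 0.7454 − (-0.5828) = 1.3282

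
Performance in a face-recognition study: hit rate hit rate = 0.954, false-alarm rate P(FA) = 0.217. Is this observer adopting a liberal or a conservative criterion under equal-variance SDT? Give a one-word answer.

z(H) = 1.685, z(FA) = -0.782
c = −½·(z(H) + z(FA)) = -0.4515
c < 0 → liberal criterion (biased toward responding “yes”).

liberal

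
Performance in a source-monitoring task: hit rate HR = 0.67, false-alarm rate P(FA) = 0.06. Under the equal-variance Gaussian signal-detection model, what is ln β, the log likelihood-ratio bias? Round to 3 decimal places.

z(0.67) = 0.4399, z(0.06) = -1.5548
ln β = −½·[z(H)² − z(FA)²] = −0.5 × (0.1935 − 2.4174) = 1.11195

ln β = 1.112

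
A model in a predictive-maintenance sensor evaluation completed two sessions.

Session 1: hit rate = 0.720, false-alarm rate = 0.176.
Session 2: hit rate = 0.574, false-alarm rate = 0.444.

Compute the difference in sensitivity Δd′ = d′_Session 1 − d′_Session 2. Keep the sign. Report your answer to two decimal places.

Session 1: z(0.720) = 0.583, z(0.176) = -0.931, d' = 1.514
Session 2: z(0.574) = 0.187, z(0.444) = -0.141, d' = 0.328
Δd' = d'_Session 1 − d'_Session 2 = 1.514 − 0.328 = 1.186
Session 1 has the higher sensitivity.

Δd′ = 1.19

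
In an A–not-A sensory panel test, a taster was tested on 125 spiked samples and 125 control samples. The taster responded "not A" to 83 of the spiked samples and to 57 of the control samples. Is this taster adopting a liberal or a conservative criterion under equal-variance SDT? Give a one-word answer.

liberal

z(H) = 0.423, z(FA) = -0.111
c = −½·(z(H) + z(FA)) = -0.156
c < 0 → liberal criterion (biased toward responding “yes”).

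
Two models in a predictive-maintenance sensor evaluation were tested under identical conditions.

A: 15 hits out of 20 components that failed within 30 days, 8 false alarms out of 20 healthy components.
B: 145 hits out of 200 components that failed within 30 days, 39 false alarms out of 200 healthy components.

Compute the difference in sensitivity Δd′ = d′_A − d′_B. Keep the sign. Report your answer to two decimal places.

Δd′ = -0.53

A: z(0.7500) = 0.674, z(0.4000) = -0.253, d' = 0.927
B: z(0.7250) = 0.598, z(0.1950) = -0.860, d' = 1.458
Δd' = d'_A − d'_B = 0.927 − 1.458 = -0.531
B has the higher sensitivity.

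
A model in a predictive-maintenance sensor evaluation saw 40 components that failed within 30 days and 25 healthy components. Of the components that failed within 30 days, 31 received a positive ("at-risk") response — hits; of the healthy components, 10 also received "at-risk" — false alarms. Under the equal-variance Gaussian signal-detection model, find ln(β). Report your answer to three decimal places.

ln β = -0.253

H = 31/40 = 0.7750
FA = 10/25 = 0.4000
z(H) = z(0.7750) = 0.7554
z(FA) = z(0.4000) = -0.2533
ln β = −½·[z(H)² − z(FA)²] = −0.5 × (0.5706 − 0.0642) = -0.2532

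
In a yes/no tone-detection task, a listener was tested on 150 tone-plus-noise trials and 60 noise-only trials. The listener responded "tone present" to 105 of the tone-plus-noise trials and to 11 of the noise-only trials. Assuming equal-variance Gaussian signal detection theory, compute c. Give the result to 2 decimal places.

H = 105/150 = 0.7000
FA = 11/60 = 0.1833
z(H) = 0.524
z(FA) = -0.903
c = −½·[z(H) + z(FA)] = −0.5 × (0.524 + (-0.903)) = 0.1895

c = 0.19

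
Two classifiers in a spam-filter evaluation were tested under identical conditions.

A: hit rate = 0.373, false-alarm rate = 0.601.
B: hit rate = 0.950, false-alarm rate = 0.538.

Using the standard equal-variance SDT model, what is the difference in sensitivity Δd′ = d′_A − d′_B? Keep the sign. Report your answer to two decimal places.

A: z(0.373) = -0.324, z(0.601) = 0.256, d' = -0.580
B: z(0.950) = 1.645, z(0.538) = 0.095, d' = 1.550
Δd' = d'_A − d'_B = -0.580 − 1.550 = -2.130
B has the higher sensitivity.

Δd′ = -2.13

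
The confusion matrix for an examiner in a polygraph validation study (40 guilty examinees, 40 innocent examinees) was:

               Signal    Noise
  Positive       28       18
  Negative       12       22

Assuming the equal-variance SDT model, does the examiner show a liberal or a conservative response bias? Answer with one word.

z(H) = 0.524, z(FA) = -0.126
c = −½·(z(H) + z(FA)) = -0.199
c < 0 → liberal criterion (biased toward responding “yes”).

liberal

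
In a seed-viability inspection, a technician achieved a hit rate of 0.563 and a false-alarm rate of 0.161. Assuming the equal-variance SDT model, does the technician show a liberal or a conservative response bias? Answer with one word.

z(H) = 0.159, z(FA) = -0.990
c = −½·(z(H) + z(FA)) = 0.4155
c > 0 → conservative criterion (biased toward responding “no”).

conservative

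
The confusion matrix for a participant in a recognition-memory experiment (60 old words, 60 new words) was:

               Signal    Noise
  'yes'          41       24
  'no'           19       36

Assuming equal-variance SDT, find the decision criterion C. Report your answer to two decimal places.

H = 41/60 = 0.6833
FA = 24/60 = 0.4000
Φ⁻¹(0.6833) = 0.4769, Φ⁻¹(0.4000) = -0.2533
c = −½·[z(H) + z(FA)] = −0.5 × (0.4769 + (-0.2533)) = -0.1118
c < 0: the participant has a liberal response bias.

C = -0.11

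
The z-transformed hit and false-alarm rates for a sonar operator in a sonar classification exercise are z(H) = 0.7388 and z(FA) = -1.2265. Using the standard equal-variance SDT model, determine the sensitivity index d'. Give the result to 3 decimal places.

d' = 1.965

d' = z(H) − z(FA) = 0.7388 − (-1.2265) = 1.9653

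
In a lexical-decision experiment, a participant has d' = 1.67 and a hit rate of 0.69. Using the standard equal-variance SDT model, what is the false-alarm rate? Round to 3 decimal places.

z(hit rate) = z(0.69) = 0.4959
z(FA) = z(H) − d' = 0.4959 − 1.67 = -1.1741
false-alarm rate = Φ(-1.1741) = 0.1202

false-alarm rate = 0.120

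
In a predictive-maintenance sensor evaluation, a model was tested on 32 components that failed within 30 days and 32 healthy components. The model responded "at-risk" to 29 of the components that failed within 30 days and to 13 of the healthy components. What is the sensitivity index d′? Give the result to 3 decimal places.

H = 29/32 = 0.9062
FA = 13/32 = 0.4062
Φ⁻¹(0.9062) = 1.3177, Φ⁻¹(0.4062) = -0.2373
d' = z(H) − z(FA) = 1.3177 − (-0.2373) = 1.5550

d′ = 1.555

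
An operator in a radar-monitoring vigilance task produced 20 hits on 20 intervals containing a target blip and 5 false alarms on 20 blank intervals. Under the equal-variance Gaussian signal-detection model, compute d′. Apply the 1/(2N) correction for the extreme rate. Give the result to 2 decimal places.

The hit rate is 20/20 = 1, so apply the 1/(2N) correction: H → 1 − 1/(2·20) = 0.97500.
z(H) = z(0.97500) = 1.960
z(FA) = z(0.25000) = -0.674
d' = 1.960 − (-0.674) = 2.634

d′ = 2.63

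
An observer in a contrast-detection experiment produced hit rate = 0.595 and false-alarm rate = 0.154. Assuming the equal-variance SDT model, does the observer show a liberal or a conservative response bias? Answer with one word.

conservative

z(H) = 0.240, z(FA) = -1.019
c = −½·(z(H) + z(FA)) = 0.3895
c > 0 → conservative criterion (biased toward responding “no”).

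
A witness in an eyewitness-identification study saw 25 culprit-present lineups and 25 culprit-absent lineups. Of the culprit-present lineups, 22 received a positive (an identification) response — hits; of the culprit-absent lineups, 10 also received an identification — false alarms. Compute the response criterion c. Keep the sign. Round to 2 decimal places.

c = -0.46

H = 22/25 = 0.8800
FA = 10/25 = 0.4000
Φ⁻¹(0.8800) = 1.1750, Φ⁻¹(0.4000) = -0.2533
c = −½·[z(H) + z(FA)] = −0.5 × (1.1750 + (-0.2533)) = -0.46085
c < 0: the witness has a liberal response bias.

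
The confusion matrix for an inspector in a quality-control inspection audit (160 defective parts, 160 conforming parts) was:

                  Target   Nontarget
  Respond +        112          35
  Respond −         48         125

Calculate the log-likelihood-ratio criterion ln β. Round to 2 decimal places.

H = 112/160 = 0.7000
FA = 35/160 = 0.2188
z(H) = 0.524
z(FA) = -0.776
ln β = −½·[z(H)² − z(FA)²] = −0.5 × (0.275 − 0.602) = 0.1635

ln β = 0.16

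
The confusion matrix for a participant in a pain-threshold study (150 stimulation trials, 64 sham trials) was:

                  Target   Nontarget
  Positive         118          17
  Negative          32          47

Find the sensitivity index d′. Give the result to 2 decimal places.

d′ = 1.42

H = 118/150 = 0.7867
FA = 17/64 = 0.2656
Φ⁻¹(H) = Φ⁻¹(0.7867) = 0.795
Φ⁻¹(FA) = Φ⁻¹(0.2656) = -0.626
d' = z(H) − z(FA) = 0.795 − (-0.626) = 1.421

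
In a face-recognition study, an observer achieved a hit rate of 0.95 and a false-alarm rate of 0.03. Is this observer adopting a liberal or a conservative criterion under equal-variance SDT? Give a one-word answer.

conservative

z(H) = 1.645, z(FA) = -1.881
c = −½·(z(H) + z(FA)) = 0.118
c > 0 → conservative criterion (biased toward responding “no”).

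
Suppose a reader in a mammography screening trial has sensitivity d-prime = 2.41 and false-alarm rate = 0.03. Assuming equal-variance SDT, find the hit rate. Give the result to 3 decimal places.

hit rate = 0.702

z(false-alarm rate) = z(0.03) = -1.8808
z(H) = z(FA) + d' = -1.8808 + 2.41 = 0.5292
hit rate = Φ(0.5292) = 0.7017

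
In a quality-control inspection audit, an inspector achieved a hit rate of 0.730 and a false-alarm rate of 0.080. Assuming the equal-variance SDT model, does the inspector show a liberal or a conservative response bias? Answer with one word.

z(H) = 0.613, z(FA) = -1.405
c = −½·(z(H) + z(FA)) = 0.396
c > 0 → conservative criterion (biased toward responding “no”).

conservative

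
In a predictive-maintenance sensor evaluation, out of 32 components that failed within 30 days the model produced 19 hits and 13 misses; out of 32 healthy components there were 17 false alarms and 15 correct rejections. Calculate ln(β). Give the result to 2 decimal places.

ln β = -0.03

H = 19/32 = 0.5938
FA = 17/32 = 0.5312
Φ⁻¹(H) = Φ⁻¹(0.5938) = 0.237
Φ⁻¹(FA) = Φ⁻¹(0.5312) = 0.078
ln β = −½·[z(H)² − z(FA)²] = −0.5 × (0.056 − 0.006) = -0.025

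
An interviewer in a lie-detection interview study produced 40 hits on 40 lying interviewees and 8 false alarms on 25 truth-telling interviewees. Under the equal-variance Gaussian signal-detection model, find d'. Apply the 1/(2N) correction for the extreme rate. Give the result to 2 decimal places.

d' = 2.71

The hit rate is 40/40 = 1, so apply the 1/(2N) correction: H → 1 − 1/(2·40) = 0.98750.
z(H) = z(0.98750) = 2.241
z(FA) = z(0.32000) = -0.468
d' = 2.241 − (-0.468) = 2.709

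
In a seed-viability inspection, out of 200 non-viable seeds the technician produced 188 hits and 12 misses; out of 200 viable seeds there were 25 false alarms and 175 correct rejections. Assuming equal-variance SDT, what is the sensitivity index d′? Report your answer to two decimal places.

H = 188/200 = 0.9400
FA = 25/200 = 0.1250
z(H) = z(0.9400) = 1.555
z(FA) = z(0.1250) = -1.150
d' = z(H) − z(FA) = 1.555 − (-1.150) = 2.705

d′ = 2.71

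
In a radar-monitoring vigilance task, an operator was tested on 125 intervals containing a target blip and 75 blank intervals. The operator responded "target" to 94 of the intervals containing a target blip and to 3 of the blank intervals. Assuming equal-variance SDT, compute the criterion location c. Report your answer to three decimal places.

c = 0.535

H = 94/125 = 0.7520
FA = 3/75 = 0.0400
Φ⁻¹(0.7520) = 0.6808, Φ⁻¹(0.0400) = -1.7507
c = −½·[z(H) + z(FA)] = −0.5 × (0.6808 + (-1.7507)) = 0.53495
c > 0: the operator has a conservative response bias.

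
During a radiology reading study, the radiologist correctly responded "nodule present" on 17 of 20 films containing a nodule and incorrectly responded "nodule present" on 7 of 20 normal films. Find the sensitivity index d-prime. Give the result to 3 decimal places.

d-prime = 1.422

H = 17/20 = 0.8500
FA = 7/20 = 0.3500
Φ⁻¹(0.8500) = 1.0364, Φ⁻¹(0.3500) = -0.3853
d' = z(H) − z(FA) = 1.0364 − (-0.3853) = 1.4217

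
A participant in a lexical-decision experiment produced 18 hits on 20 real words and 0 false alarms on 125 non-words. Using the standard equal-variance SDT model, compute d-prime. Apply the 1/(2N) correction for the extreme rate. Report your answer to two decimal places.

The false-alarm rate is 0/125 = 0, so apply the 1/(2N) correction: FA → 1/(2·125) = 0.00400.
z(H) = z(0.90000) = 1.282
z(FA) = z(0.00400) = -2.652
d' = 1.282 − (-2.652) = 3.934

d-prime = 3.93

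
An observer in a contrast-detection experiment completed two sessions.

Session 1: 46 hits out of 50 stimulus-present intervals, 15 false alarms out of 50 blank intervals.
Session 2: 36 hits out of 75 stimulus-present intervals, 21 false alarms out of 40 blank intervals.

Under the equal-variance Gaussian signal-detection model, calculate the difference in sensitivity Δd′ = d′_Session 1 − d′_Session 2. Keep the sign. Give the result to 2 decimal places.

Δd′ = 2.04

Session 1: z(0.9200) = 1.405, z(0.3000) = -0.524, d' = 1.929
Session 2: z(0.4800) = -0.050, z(0.5250) = 0.063, d' = -0.113
Δd' = d'_Session 1 − d'_Session 2 = 1.929 − (-0.113) = 2.042
Session 1 has the higher sensitivity.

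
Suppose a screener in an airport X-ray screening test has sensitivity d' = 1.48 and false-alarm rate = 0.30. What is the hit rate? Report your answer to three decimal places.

z(false-alarm rate) = z(0.30) = -0.5244
z(H) = z(FA) + d' = -0.5244 + 1.48 = 0.9556
hit rate = Φ(0.9556) = 0.8304

hit rate = 0.830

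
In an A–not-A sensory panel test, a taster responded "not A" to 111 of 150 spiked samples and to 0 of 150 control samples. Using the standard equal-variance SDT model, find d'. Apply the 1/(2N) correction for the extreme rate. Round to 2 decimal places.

d' = 3.36

The false-alarm rate is 0/150 = 0, so apply the 1/(2N) correction: FA → 1/(2·150) = 0.00333.
z(H) = z(0.74000) = 0.643
z(FA) = z(0.00333) = -2.713
d' = 0.643 − (-2.713) = 3.356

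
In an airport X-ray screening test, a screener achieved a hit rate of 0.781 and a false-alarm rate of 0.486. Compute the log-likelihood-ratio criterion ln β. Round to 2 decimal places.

ln β = -0.30

Φ⁻¹(0.781) = 0.776, Φ⁻¹(0.486) = -0.035
ln β = −½·[z(H)² − z(FA)²] = −0.5 × (0.602 − 0.001) = -0.3005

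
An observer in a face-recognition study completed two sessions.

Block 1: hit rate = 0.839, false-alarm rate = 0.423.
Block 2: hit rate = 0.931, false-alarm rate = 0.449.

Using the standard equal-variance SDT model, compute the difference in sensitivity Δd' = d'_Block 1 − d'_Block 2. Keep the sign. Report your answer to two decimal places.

Δd' = -0.43

Block 1: z(0.839) = 0.990, z(0.423) = -0.194, d' = 1.184
Block 2: z(0.931) = 1.483, z(0.449) = -0.128, d' = 1.611
Δd' = d'_Block 1 − d'_Block 2 = 1.184 − 1.611 = -0.427
Block 2 has the higher sensitivity.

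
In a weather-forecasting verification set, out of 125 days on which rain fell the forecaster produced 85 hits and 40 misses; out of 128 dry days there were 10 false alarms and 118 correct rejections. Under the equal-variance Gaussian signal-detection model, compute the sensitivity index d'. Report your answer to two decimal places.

d' = 1.89

H = 85/125 = 0.6800
FA = 10/128 = 0.0781
Φ⁻¹(H) = Φ⁻¹(0.6800) = 0.4677
Φ⁻¹(FA) = Φ⁻¹(0.0781) = -1.4180
d' = z(H) − z(FA) = 0.4677 − (-1.4180) = 1.8857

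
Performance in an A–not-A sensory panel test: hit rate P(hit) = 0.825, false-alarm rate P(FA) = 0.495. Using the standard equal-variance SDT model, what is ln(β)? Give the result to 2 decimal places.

ln β = -0.44

z(H) = z(0.825) = 0.935
z(FA) = z(0.495) = -0.013
ln β = −½·[z(H)² − z(FA)²] = −0.5 × (0.874 − 0.000) = -0.437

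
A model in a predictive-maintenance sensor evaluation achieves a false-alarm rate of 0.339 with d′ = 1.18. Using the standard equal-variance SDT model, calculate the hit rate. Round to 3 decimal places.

z(false-alarm rate) = z(0.339) = -0.4152
z(H) = z(FA) + d' = -0.4152 + 1.18 = 0.7648
hit rate = Φ(0.7648) = 0.7778

hit rate = 0.778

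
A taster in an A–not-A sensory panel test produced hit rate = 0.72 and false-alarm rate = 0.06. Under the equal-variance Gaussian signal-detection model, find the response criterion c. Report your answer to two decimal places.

c = 0.49

z(0.72) = 0.5828, z(0.06) = -1.5548
c = −½·[z(H) + z(FA)] = −0.5 × (0.5828 + (-1.5548)) = 0.4860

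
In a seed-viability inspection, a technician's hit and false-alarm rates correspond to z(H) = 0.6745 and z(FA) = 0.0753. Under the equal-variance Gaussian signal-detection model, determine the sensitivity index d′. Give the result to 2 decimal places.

d' = z(H) − z(FA) = 0.6745 − 0.0753 = 0.5992

d′ = 0.60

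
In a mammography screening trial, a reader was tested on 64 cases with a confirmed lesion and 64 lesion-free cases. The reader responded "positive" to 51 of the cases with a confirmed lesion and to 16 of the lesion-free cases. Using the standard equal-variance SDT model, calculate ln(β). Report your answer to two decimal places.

ln β = -0.12

H = 51/64 = 0.7969
FA = 16/64 = 0.2500
z(H) = z(0.7969) = 0.831
z(FA) = z(0.2500) = -0.674
ln β = −½·[z(H)² − z(FA)²] = −0.5 × (0.691 − 0.454) = -0.1185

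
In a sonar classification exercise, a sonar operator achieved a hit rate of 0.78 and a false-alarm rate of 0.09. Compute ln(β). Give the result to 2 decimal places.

ln β = 0.60

Φ⁻¹(0.78) = 0.772, Φ⁻¹(0.09) = -1.341
ln β = −½·[z(H)² − z(FA)²] = −0.5 × (0.596 − 1.798) = 0.601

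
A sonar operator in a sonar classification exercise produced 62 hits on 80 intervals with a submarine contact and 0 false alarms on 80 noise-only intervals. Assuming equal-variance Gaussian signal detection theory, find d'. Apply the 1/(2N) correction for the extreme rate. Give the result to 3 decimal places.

d' = 3.253

The false-alarm rate is 0/80 = 0, so apply the 1/(2N) correction: FA → 1/(2·80) = 0.00625.
z(H) = z(0.77500) = 0.7554
z(FA) = z(0.00625) = -2.4977
d' = 0.7554 − (-2.4977) = 3.2531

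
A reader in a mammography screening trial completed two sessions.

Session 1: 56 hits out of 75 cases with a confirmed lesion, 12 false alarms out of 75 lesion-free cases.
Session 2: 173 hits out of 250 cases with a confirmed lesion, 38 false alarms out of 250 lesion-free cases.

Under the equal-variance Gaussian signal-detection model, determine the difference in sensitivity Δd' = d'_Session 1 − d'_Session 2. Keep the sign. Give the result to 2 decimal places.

Session 1: z(0.7467) = 0.664, z(0.1600) = -0.994, d' = 1.658
Session 2: z(0.6920) = 0.502, z(0.1520) = -1.028, d' = 1.530
Δd' = d'_Session 1 − d'_Session 2 = 1.658 − 1.530 = 0.128
Session 1 has the higher sensitivity.

Δd' = 0.13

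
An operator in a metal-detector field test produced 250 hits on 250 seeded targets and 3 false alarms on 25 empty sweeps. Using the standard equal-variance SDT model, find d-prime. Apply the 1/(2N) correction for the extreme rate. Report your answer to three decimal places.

d-prime = 4.053

The hit rate is 250/250 = 1, so apply the 1/(2N) correction: H → 1 − 1/(2·250) = 0.99800.
z(H) = z(0.99800) = 2.8782
z(FA) = z(0.12000) = -1.1750
d' = 2.8782 − (-1.1750) = 4.0532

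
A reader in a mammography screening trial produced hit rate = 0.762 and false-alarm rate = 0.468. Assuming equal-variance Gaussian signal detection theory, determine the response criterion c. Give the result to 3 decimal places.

c = -0.316

z(0.762) = 0.7128, z(0.468) = -0.0803
c = −½·[z(H) + z(FA)] = −0.5 × (0.7128 + (-0.0803)) = -0.31625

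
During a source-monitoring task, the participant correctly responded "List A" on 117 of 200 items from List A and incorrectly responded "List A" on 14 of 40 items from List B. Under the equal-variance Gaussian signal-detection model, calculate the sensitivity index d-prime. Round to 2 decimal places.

H = 117/200 = 0.5850
FA = 14/40 = 0.3500
Φ⁻¹(H) = Φ⁻¹(0.5850) = 0.215
Φ⁻¹(FA) = Φ⁻¹(0.3500) = -0.385
d' = z(H) − z(FA) = 0.215 − (-0.385) = 0.600

d-prime = 0.60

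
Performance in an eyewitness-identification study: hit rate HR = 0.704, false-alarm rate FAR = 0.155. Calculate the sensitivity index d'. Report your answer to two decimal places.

z(H) = z(0.704) = 0.5359
z(FA) = z(0.155) = -1.0152
d' = z(H) − z(FA) = 0.5359 − (-1.0152) = 1.5511

d' = 1.55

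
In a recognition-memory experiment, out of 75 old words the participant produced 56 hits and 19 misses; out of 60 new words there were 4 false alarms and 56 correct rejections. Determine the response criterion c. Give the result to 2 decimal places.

c = 0.42

H = 56/75 = 0.7467
FA = 4/60 = 0.0667
z(H) = z(0.7467) = 0.664
z(FA) = z(0.0667) = -1.501
c = −½·[z(H) + z(FA)] = −0.5 × (0.664 + (-1.501)) = 0.4185
c > 0: the participant has a conservative response bias.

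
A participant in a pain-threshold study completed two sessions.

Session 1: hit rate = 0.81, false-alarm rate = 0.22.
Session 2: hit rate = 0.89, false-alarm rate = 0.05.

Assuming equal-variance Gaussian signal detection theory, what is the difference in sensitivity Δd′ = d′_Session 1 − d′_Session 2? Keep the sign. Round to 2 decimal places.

Session 1: z(0.81) = 0.878, z(0.22) = -0.772, d' = 1.650
Session 2: z(0.89) = 1.227, z(0.05) = -1.645, d' = 2.872
Δd' = d'_Session 1 − d'_Session 2 = 1.650 − 2.872 = -1.222
Session 2 has the higher sensitivity.

Δd′ = -1.22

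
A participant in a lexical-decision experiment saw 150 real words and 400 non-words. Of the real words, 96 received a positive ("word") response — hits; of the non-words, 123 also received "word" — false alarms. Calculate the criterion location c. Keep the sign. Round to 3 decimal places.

H = 96/150 = 0.6400
FA = 123/400 = 0.3075
z(0.6400) = 0.3585, z(0.3075) = -0.5029
c = −½·[z(H) + z(FA)] = −0.5 × (0.3585 + (-0.5029)) = 0.0722
c > 0: the participant has a conservative response bias.

c = 0.072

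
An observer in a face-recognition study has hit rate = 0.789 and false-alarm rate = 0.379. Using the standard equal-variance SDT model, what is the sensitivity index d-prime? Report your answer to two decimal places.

d-prime = 1.11

Φ⁻¹(0.789) = 0.803, Φ⁻¹(0.379) = -0.308
d' = z(H) − z(FA) = 0.803 − (-0.308) = 1.111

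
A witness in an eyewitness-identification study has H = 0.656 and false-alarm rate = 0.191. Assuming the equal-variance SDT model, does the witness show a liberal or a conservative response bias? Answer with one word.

conservative

z(H) = 0.402, z(FA) = -0.874
c = −½·(z(H) + z(FA)) = 0.236
c > 0 → conservative criterion (biased toward responding “no”).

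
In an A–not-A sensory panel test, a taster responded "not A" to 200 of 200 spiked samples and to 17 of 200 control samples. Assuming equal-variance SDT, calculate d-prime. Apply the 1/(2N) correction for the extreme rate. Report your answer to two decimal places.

The hit rate is 200/200 = 1, so apply the 1/(2N) correction: H → 1 − 1/(2·200) = 0.99750.
z(H) = z(0.99750) = 2.807
z(FA) = z(0.08500) = -1.372
d' = 2.807 − (-1.372) = 4.179

d-prime = 4.18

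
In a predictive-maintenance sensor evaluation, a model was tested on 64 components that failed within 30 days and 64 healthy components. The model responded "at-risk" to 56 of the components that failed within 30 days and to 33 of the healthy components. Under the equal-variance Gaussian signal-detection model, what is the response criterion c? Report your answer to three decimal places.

H = 56/64 = 0.8750
FA = 33/64 = 0.5156
Φ⁻¹(H) = 1.1503
Φ⁻¹(FA) = 0.0391
c = −½·[z(H) + z(FA)] = −0.5 × (1.1503 + 0.0391) = -0.5947

c = -0.595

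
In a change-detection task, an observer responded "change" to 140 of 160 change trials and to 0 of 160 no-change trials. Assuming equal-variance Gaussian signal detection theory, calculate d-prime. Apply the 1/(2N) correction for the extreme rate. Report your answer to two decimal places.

The false-alarm rate is 0/160 = 0, so apply the 1/(2N) correction: FA → 1/(2·160) = 0.00313.
z(H) = z(0.87500) = 1.150
z(FA) = z(0.00313) = -2.734
d' = 1.150 − (-2.734) = 3.884

d-prime = 3.88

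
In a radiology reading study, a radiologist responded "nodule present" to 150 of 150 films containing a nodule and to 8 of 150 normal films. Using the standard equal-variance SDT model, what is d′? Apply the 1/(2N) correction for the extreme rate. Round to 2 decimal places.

d′ = 4.33

The hit rate is 150/150 = 1, so apply the 1/(2N) correction: H → 1 − 1/(2·150) = 0.99667.
z(H) = z(0.99667) = 2.713
z(FA) = z(0.05333) = -1.613
d' = 2.713 − (-1.613) = 4.326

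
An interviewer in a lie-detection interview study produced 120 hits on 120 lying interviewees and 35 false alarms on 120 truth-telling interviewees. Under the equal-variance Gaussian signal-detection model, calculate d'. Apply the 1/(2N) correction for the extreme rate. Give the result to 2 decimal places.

The hit rate is 120/120 = 1, so apply the 1/(2N) correction: H → 1 − 1/(2·120) = 0.99583.
z(H) = z(0.99583) = 2.638
z(FA) = z(0.29167) = -0.549
d' = 2.638 − (-0.549) = 3.187

d' = 3.19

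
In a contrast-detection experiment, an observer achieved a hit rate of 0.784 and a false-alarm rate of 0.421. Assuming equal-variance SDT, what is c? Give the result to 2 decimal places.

c = -0.29

z(H) = 0.7858
z(FA) = -0.1993
c = −½·[z(H) + z(FA)] = −0.5 × (0.7858 + (-0.1993)) = -0.29325
c < 0: the observer has a liberal response bias.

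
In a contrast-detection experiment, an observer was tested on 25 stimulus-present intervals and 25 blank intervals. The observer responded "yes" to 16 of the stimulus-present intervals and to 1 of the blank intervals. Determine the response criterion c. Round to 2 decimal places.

H = 16/25 = 0.6400
FA = 1/25 = 0.0400
z(H) = z(0.6400) = 0.358
z(FA) = z(0.0400) = -1.751
c = −½·[z(H) + z(FA)] = −0.5 × (0.358 + (-1.751)) = 0.6965
c > 0: the observer has a conservative response bias.

c = 0.70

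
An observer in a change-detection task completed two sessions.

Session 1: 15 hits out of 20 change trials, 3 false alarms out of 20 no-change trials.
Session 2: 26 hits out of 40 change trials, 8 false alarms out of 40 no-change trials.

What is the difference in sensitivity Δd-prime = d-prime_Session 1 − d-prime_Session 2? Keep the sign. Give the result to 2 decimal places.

Δd-prime = 0.48

Session 1: z(0.7500) = 0.674, z(0.1500) = -1.036, d' = 1.710
Session 2: z(0.6500) = 0.385, z(0.2000) = -0.842, d' = 1.227
Δd' = d'_Session 1 − d'_Session 2 = 1.710 − 1.227 = 0.483
Session 1 has the higher sensitivity.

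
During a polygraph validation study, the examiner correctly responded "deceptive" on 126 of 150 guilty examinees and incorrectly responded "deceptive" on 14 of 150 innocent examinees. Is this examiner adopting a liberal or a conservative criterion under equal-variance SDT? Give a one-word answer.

z(H) = 0.994, z(FA) = -1.321
c = −½·(z(H) + z(FA)) = 0.1635
c > 0 → conservative criterion (biased toward responding “no”).

conservative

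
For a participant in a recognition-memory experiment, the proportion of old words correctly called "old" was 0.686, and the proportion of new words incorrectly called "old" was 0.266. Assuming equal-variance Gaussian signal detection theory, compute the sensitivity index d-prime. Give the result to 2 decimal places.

d-prime = 1.11

z(H) = 0.485
z(FA) = -0.625
d' = z(H) − z(FA) = 0.485 − (-0.625) = 1.110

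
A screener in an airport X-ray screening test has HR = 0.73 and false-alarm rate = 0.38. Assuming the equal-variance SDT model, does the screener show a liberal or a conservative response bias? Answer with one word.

z(H) = 0.613, z(FA) = -0.305
c = −½·(z(H) + z(FA)) = -0.154
c < 0 → liberal criterion (biased toward responding “yes”).

liberal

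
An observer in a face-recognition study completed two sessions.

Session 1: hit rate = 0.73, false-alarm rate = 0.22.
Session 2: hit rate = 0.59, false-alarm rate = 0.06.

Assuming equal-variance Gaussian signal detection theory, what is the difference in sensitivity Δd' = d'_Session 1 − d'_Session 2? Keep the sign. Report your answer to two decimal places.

Δd' = -0.40

Session 1: z(0.73) = 0.613, z(0.22) = -0.772, d' = 1.385
Session 2: z(0.59) = 0.228, z(0.06) = -1.555, d' = 1.783
Δd' = d'_Session 1 − d'_Session 2 = 1.385 − 1.783 = -0.398
Session 2 has the higher sensitivity.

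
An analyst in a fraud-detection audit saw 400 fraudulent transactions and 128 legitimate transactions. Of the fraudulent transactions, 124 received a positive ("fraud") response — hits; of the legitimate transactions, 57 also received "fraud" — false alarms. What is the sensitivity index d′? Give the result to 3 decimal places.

H = 124/400 = 0.3100
FA = 57/128 = 0.4453
z(0.3100) = -0.4959, z(0.4453) = -0.1375
d' = z(H) − z(FA) = -0.4959 − (-0.1375) = -0.3584

d′ = -0.358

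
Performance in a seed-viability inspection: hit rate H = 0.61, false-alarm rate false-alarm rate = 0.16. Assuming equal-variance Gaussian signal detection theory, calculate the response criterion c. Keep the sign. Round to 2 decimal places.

c = 0.36

z(0.61) = 0.2793, z(0.16) = -0.9945
c = −½·[z(H) + z(FA)] = −0.5 × (0.2793 + (-0.9945)) = 0.3576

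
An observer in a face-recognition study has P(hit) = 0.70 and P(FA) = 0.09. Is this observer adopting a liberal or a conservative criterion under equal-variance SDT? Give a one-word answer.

conservative

z(H) = 0.524, z(FA) = -1.341
c = −½·(z(H) + z(FA)) = 0.4085
c > 0 → conservative criterion (biased toward responding “no”).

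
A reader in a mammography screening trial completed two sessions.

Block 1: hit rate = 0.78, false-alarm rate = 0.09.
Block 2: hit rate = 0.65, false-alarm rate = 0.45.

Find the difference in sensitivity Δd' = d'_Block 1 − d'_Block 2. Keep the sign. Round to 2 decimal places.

Block 1: z(0.78) = 0.772, z(0.09) = -1.341, d' = 2.113
Block 2: z(0.65) = 0.385, z(0.45) = -0.126, d' = 0.511
Δd' = d'_Block 1 − d'_Block 2 = 2.113 − 0.511 = 1.602
Block 1 has the higher sensitivity.

Δd' = 1.60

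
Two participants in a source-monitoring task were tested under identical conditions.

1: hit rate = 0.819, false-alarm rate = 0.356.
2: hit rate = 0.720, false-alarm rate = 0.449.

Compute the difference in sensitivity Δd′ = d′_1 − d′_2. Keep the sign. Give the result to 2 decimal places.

1: z(0.819) = 0.912, z(0.356) = -0.369, d' = 1.281
2: z(0.720) = 0.583, z(0.449) = -0.128, d' = 0.711
Δd' = d'_1 − d'_2 = 1.281 − 0.711 = 0.570
1 has the higher sensitivity.

Δd′ = 0.57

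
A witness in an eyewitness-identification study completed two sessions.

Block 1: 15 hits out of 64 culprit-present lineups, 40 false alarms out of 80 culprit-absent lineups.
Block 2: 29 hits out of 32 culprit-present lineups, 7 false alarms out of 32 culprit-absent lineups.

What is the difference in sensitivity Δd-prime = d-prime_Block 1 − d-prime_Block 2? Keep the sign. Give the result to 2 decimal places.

Δd-prime = -2.82

Block 1: z(0.2344) = -0.724, z(0.5000) = 0.000, d' = -0.724
Block 2: z(0.9062) = 1.318, z(0.2188) = -0.776, d' = 2.094
Δd' = d'_Block 1 − d'_Block 2 = -0.724 − 2.094 = -2.818
Block 2 has the higher sensitivity.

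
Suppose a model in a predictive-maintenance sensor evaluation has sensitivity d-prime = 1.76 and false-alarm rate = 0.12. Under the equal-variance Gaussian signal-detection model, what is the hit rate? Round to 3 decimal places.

z(false-alarm rate) = z(0.12) = -1.1750
z(H) = z(FA) + d' = -1.1750 + 1.76 = 0.5850
hit rate = Φ(0.5850) = 0.7207

hit rate = 0.721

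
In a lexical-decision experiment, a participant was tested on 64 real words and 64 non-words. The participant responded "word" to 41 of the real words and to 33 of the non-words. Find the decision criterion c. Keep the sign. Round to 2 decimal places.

c = -0.20

H = 41/64 = 0.6406
FA = 33/64 = 0.5156
z(0.6406) = 0.3601, z(0.5156) = 0.0391
c = −½·[z(H) + z(FA)] = −0.5 × (0.3601 + 0.0391) = -0.1996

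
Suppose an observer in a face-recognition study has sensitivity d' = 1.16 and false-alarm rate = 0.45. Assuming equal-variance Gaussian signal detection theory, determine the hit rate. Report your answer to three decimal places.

hit rate = 0.850

z(false-alarm rate) = z(0.45) = -0.1257
z(H) = z(FA) + d' = -0.1257 + 1.16 = 1.0343
hit rate = Φ(1.0343) = 0.8495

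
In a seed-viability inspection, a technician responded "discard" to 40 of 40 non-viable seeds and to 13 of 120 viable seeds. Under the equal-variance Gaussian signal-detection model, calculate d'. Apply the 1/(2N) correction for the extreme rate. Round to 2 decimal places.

The hit rate is 40/40 = 1, so apply the 1/(2N) correction: H → 1 − 1/(2·40) = 0.98750.
z(H) = z(0.98750) = 2.241
z(FA) = z(0.10833) = -1.235
d' = 2.241 − (-1.235) = 3.476

d' = 3.48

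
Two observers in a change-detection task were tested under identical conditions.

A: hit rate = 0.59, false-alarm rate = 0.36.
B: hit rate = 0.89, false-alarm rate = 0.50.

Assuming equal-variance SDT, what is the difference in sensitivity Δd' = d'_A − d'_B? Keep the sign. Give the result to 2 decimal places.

A: z(0.59) = 0.228, z(0.36) = -0.358, d' = 0.586
B: z(0.89) = 1.227, z(0.50) = 0.000, d' = 1.227
Δd' = d'_A − d'_B = 0.586 − 1.227 = -0.641
B has the higher sensitivity.

Δd' = -0.64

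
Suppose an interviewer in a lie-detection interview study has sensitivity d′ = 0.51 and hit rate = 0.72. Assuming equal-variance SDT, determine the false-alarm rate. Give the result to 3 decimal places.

false-alarm rate = 0.529

z(hit rate) = z(0.72) = 0.5828
z(FA) = z(H) − d' = 0.5828 − 0.51 = 0.0728
false-alarm rate = Φ(0.0728) = 0.5290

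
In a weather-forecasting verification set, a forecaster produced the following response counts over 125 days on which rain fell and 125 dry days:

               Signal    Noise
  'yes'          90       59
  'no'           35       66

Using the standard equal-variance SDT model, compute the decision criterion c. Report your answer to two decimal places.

c = -0.26

H = 90/125 = 0.7200
FA = 59/125 = 0.4720
z(H) = 0.583
z(FA) = -0.070
c = −½·[z(H) + z(FA)] = −0.5 × (0.583 + (-0.070)) = -0.2565
c < 0: the forecaster has a liberal response bias.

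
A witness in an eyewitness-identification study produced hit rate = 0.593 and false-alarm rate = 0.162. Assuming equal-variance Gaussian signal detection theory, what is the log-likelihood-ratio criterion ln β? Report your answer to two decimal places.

z(H) = 0.235
z(FA) = -0.986
ln β = −½·[z(H)² − z(FA)²] = −0.5 × (0.055 − 0.972) = 0.4585

ln β = 0.46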